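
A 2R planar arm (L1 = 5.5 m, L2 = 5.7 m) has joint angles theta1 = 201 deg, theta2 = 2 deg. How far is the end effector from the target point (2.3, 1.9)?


End effector via forward kinematics:
x = L1*cos(t1) + L2*cos(t1+t2) = -10.3816
y = L1*sin(t1) + L2*sin(t1+t2) = -4.1982
Distance to target:
d = sqrt((2.3 - -10.3816)^2 + (1.9 - -4.1982)^2)
= sqrt(160.8222 + 37.1879)
= 14.0716 m


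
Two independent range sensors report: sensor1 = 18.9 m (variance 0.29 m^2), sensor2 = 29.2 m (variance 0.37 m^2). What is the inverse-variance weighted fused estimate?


w1 = (1/var1) / (1/var1 + 1/var2)
   = 3.4483 / (3.4483 + 2.7027) = 0.5606
w2 = 1 - w1 = 0.4394
fused = w1*s1 + w2*s2 = 10.5955 + 12.8303
= 23.4258 m


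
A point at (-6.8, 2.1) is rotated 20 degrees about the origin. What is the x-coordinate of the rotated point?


x' = x*cos(theta) - y*sin(theta)
cos(20 deg) = 0.9397, sin(20 deg) = 0.342
x' = -6.8 * 0.9397 - 2.1 * 0.342
= -6.3899 - 0.7182
= -7.1082


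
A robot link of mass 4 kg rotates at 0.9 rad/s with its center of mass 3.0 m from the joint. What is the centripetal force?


F = m * omega^2 * r
= 4 * 0.9^2 * 3.0
= 4 * 0.81 * 3.0
= 9.72 N


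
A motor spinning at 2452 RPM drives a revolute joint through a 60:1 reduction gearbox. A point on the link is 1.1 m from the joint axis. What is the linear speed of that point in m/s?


omega_motor = 2452 * 2*pi/60 = 256.7728 rad/s
omega_joint = omega_motor / 60 = 4.2795 rad/s
v = omega_joint * r = 4.2795 * 1.1
= 4.7075 m/s


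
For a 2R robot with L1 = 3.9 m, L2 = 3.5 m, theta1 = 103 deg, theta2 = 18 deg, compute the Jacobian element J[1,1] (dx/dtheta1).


J[1,1] = -L1*sin(t1) - L2*sin(t1+t2)
= -3.9*sin(103) - 3.5*sin(121)
= -6.8001


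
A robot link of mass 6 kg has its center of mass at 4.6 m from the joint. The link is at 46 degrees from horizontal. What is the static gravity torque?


tau = m*g*L*cos(angle)
= 6 * 9.81 * 4.6 * cos(46 deg)
= 6 * 9.81 * 4.6 * 0.6947
= 188.0829 Nm


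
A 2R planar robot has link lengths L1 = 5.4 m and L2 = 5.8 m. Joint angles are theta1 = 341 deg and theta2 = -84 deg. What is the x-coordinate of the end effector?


Convert angles to radians: theta1 = 5.9516, theta2 = -1.4661
x = L1*cos(theta1) + L2*cos(theta1+theta2)
x = 5.1058 + -1.3047
x = 3.8011


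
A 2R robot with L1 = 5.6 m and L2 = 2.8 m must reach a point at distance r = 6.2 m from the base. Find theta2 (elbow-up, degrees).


cos(theta2) = (r^2 - L1^2 - L2^2) / (2*L1*L2)
cos(theta2) = (38.44 - 31.36 - 7.84) / 31.36
cos(theta2) = -0.024235
theta2 = 91.3887 degrees


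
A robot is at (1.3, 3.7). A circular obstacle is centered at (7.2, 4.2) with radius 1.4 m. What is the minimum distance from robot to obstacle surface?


center_dist = sqrt((1.3-7.2)^2 + (3.7-4.2)^2)
= sqrt(34.81 + 0.25)
= 5.9211
min_dist = center_dist - radius = 5.9211 - 1.4 = 4.5211 m


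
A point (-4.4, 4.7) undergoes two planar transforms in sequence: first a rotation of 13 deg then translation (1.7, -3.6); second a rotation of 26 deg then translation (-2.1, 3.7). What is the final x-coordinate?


After transform 1:
x1 = cos(13)*-4.4 - sin(13)*4.7 + 1.7 = -3.6445
y1 = sin(13)*-4.4 + cos(13)*4.7 + -3.6 = -0.0102
After transform 2:
x2 = cos(26)*-3.6445 - sin(26)*-0.0102 + -2.1
= -5.3712


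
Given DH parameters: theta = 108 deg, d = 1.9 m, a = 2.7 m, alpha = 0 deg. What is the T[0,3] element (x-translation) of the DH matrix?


T[0,3] = a * cos(theta)
= 2.7 * cos(108 deg)
= 2.7 * -0.309
= -0.8343


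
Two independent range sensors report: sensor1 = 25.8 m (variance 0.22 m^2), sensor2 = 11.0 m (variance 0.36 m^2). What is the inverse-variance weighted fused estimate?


w1 = (1/var1) / (1/var1 + 1/var2)
   = 4.5455 / (4.5455 + 2.7778) = 0.6207
w2 = 1 - w1 = 0.3793
fused = w1*s1 + w2*s2 = 16.0138 + 4.1724
= 20.1862 m


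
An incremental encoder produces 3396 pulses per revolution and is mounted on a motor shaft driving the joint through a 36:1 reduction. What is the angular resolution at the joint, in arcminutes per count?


counts per rev = 3396
effective counts at joint = 3396 * 36 = 122256
resolution = 360*60 / 122256
= 0.1767 arcmin/count


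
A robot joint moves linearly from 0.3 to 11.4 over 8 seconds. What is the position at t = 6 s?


s = t/T = 6/8 = 0.75
p(t) = p0 + (pf-p0)*s
= 0.3 + (11.4 - 0.3) * 0.75
= 8.625


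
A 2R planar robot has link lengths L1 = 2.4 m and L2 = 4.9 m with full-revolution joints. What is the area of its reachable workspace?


r_max = L1 + L2 = 7.3 m
r_min = |L1 - L2| = 2.5 m
Area = pi*(r_max^2 - r_min^2)
= pi*(53.29 - 6.25)
= pi * 47.04
= 147.7805 m^2


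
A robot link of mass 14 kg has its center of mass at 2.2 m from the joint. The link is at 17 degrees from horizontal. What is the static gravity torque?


tau = m*g*L*cos(angle)
= 14 * 9.81 * 2.2 * cos(17 deg)
= 14 * 9.81 * 2.2 * 0.9563
= 288.9456 Nm


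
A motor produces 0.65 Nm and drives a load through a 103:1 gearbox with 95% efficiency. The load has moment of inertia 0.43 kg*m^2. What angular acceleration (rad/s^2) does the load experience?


tau_out = tau_motor * N * eta
= 0.65 * 103 * 0.95 = 63.6025 Nm
alpha = tau_out / I = 63.6025 / 0.43
= 147.9128 rad/s^2


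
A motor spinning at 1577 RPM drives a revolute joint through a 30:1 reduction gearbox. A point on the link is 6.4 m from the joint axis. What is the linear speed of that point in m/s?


omega_motor = 1577 * 2*pi/60 = 165.1431 rad/s
omega_joint = omega_motor / 30 = 5.5048 rad/s
v = omega_joint * r = 5.5048 * 6.4
= 35.2305 m/s


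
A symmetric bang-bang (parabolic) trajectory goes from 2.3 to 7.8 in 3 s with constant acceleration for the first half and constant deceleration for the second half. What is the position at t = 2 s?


Symmetric rest-to-rest: each phase covers (pf-p0)/2 in time T/2. 0.5*a*(T/2)^2 = (pf-p0)/2 => a = 4*(pf-p0)/T^2
a = 4*(7.8-2.3)/3^2 = 2.4444
t = 2 is in the deceleration phase (t > T/2).
p = pf - 0.5*a*(T-t)^2 = 7.8 - 0.5*2.4444*1^2
= 6.5778


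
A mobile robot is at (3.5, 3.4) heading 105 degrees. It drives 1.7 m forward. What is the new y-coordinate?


y_new = y0 + d*sin(theta)
= 3.4 + 1.7*sin(105)
= 3.4 + 1.6421
= 5.0421


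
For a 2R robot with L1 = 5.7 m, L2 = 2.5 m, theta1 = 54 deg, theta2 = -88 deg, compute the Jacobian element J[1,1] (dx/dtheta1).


J[1,1] = -L1*sin(t1) - L2*sin(t1+t2)
= -5.7*sin(54) - 2.5*sin(-34)
= -3.2134


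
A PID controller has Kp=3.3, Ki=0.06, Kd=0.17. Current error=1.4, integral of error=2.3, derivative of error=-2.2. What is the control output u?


u = Kp*e + Ki*int(e) + Kd*de/dt
= 3.3*1.4 + 0.06*2.3 + 0.17*(-2.2)
= 4.62 + 0.138 + -0.374
= 4.384


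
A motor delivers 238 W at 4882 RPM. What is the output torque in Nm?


omega = 4882 * 2*pi/60 = 511.2418 rad/s
tau = P / omega = 238 / 511.2418
= 0.4655 Nm


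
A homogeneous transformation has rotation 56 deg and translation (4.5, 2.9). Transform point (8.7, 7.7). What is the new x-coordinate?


x' = cos(theta)*px - sin(theta)*py + tx
= 0.5592*8.7 - 0.829*7.7 + 4.5
= 2.9814


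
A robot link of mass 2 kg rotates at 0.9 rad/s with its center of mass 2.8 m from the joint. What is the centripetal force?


F = m * omega^2 * r
= 2 * 0.9^2 * 2.8
= 2 * 0.81 * 2.8
= 4.536 N


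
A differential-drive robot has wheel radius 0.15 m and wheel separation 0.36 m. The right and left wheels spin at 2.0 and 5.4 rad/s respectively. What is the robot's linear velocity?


vR = r*wR = 0.15*2.0 = 0.3 m/s
vL = r*wL = 0.15*5.4 = 0.81 m/s
v = (vR+vL)/2 = 0.555 m/s
omega = (vR-vL)/L = -1.4167 rad/s
linear velocity = 0.555 m/s


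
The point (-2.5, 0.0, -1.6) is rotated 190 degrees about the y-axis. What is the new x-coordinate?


Rotation about y-axis: x' = x*cos(theta) + z*sin(theta)
= -2.5 * -0.9848 + -1.6 * -0.1736
= 2.7399


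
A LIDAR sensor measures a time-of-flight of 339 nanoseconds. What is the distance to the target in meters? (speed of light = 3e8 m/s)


tof = 339 ns = 3.39e-07 s
dist = c * tof / 2
= 3e8 * 3.39e-07 / 2
= 50.85 m


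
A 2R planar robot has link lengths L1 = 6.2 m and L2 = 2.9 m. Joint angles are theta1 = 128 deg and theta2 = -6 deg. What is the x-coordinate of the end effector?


Convert angles to radians: theta1 = 2.234, theta2 = -0.1047
x = L1*cos(theta1) + L2*cos(theta1+theta2)
x = -3.8171 + -1.5368
x = -5.3539


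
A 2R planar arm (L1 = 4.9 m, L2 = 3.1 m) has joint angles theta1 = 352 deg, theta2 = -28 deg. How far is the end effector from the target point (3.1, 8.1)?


End effector via forward kinematics:
x = L1*cos(t1) + L2*cos(t1+t2) = 7.3603
y = L1*sin(t1) + L2*sin(t1+t2) = -2.5041
Distance to target:
d = sqrt((3.1 - 7.3603)^2 + (8.1 - -2.5041)^2)
= sqrt(18.1499 + 112.4466)
= 11.4279 m


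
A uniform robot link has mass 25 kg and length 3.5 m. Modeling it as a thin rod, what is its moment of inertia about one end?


I = (1/3) * m * L^2
= (1/3) * 25 * 3.5^2
= 0.333333 * 25 * 12.25
= 102.0833 kg*m^2


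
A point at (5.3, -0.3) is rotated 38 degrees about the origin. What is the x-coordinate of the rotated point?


x' = x*cos(theta) - y*sin(theta)
cos(38 deg) = 0.788, sin(38 deg) = 0.6157
x' = 5.3 * 0.788 - -0.3 * 0.6157
= 4.1765 - -0.1847
= 4.3612


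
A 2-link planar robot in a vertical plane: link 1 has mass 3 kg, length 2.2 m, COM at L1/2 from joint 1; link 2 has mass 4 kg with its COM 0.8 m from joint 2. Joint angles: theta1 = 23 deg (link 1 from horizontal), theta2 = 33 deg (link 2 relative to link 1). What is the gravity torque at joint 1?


Horizontal distance from joint 1 to link-1 COM:
  x_c1 = (L1/2)*cos(t1) = 1.1 * 0.9205 = 1.0126 m
Horizontal distance from joint 1 to link-2 COM:
  x_c2 = L1*cos(t1) + Lc2*cos(t1+t2)
       = 2.2*0.9205 + 0.8*0.5592 = 2.4725 m
tau1 = m1*g*x_c1 + m2*g*x_c2
     = 3*9.81*1.0126 + 4*9.81*2.4725
     = 29.7995 + 97.0195
     = 126.819 Nm


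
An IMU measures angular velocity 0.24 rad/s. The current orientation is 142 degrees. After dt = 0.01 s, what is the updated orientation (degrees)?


delta_theta = w * dt = 0.24 * 0.01 = 0.0024 rad
= 0.1375 deg
theta_new = 142 + 0.1375 = 142.1375 deg


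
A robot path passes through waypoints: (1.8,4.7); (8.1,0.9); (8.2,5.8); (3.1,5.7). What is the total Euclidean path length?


Segment lengths:
  seg1 = sqrt((6.3)^2 + (-3.8)^2) = 7.3573
  seg2 = sqrt((0.1)^2 + (4.9)^2) = 4.901
  seg3 = sqrt((-5.1)^2 + (-0.1)^2) = 5.101
Total = 17.3593


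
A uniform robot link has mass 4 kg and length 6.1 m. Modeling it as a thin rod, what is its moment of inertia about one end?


I = (1/3) * m * L^2
= (1/3) * 4 * 6.1^2
= 0.333333 * 4 * 37.21
= 49.6133 kg*m^2


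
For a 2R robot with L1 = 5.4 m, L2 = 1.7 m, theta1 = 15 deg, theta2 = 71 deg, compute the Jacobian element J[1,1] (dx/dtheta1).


J[1,1] = -L1*sin(t1) - L2*sin(t1+t2)
= -5.4*sin(15) - 1.7*sin(86)
= -3.0935


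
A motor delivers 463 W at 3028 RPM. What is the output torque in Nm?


omega = 3028 * 2*pi/60 = 317.0914 rad/s
tau = P / omega = 463 / 317.0914
= 1.4601 Nm


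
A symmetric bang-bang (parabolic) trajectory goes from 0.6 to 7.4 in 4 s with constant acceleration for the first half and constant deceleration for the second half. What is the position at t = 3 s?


Symmetric rest-to-rest: each phase covers (pf-p0)/2 in time T/2. 0.5*a*(T/2)^2 = (pf-p0)/2 => a = 4*(pf-p0)/T^2
a = 4*(7.4-0.6)/4^2 = 1.7
t = 3 is in the deceleration phase (t > T/2).
p = pf - 0.5*a*(T-t)^2 = 7.4 - 0.5*1.7*1^2
= 6.55


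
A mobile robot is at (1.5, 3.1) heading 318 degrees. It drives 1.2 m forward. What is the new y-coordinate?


y_new = y0 + d*sin(theta)
= 3.1 + 1.2*sin(318)
= 3.1 + -0.803
= 2.297


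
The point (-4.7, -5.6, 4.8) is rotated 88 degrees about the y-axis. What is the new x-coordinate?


Rotation about y-axis: x' = x*cos(theta) + z*sin(theta)
= -4.7 * 0.0349 + 4.8 * 0.9994
= 4.633


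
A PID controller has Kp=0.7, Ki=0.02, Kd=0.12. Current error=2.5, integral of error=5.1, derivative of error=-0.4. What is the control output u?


u = Kp*e + Ki*int(e) + Kd*de/dt
= 0.7*2.5 + 0.02*5.1 + 0.12*(-0.4)
= 1.75 + 0.102 + -0.048
= 1.804


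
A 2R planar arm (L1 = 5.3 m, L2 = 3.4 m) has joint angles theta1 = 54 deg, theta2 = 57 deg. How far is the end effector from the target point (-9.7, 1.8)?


End effector via forward kinematics:
x = L1*cos(t1) + L2*cos(t1+t2) = 1.8968
y = L1*sin(t1) + L2*sin(t1+t2) = 7.462
Distance to target:
d = sqrt((-9.7 - 1.8968)^2 + (1.8 - 7.462)^2)
= sqrt(134.486 + 32.0578)
= 12.9052 m


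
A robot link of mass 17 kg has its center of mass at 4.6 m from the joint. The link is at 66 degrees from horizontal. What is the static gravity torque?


tau = m*g*L*cos(angle)
= 17 * 9.81 * 4.6 * cos(66 deg)
= 17 * 9.81 * 4.6 * 0.4067
= 312.0248 Nm


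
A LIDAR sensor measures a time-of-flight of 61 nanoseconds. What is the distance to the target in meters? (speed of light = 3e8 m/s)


tof = 61 ns = 6.1e-08 s
dist = c * tof / 2
= 3e8 * 6.1e-08 / 2
= 9.15 m


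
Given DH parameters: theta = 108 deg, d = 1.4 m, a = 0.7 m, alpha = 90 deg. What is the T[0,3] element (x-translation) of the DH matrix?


T[0,3] = a * cos(theta)
= 0.7 * cos(108 deg)
= 0.7 * -0.309
= -0.2163


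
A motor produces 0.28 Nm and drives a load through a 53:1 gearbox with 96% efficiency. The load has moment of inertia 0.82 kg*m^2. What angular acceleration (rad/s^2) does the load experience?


tau_out = tau_motor * N * eta
= 0.28 * 53 * 0.96 = 14.2464 Nm
alpha = tau_out / I = 14.2464 / 0.82
= 17.3737 rad/s^2


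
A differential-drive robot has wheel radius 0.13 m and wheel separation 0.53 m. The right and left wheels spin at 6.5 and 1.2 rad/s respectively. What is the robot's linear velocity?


vR = r*wR = 0.13*6.5 = 0.845 m/s
vL = r*wL = 0.13*1.2 = 0.156 m/s
v = (vR+vL)/2 = 0.5005 m/s
omega = (vR-vL)/L = 1.3 rad/s
linear velocity = 0.5005 m/s


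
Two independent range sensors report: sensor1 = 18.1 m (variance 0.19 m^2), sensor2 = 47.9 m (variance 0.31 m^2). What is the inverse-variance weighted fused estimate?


w1 = (1/var1) / (1/var1 + 1/var2)
   = 5.2632 / (5.2632 + 3.2258) = 0.62
w2 = 1 - w1 = 0.38
fused = w1*s1 + w2*s2 = 11.222 + 18.202
= 29.424 m


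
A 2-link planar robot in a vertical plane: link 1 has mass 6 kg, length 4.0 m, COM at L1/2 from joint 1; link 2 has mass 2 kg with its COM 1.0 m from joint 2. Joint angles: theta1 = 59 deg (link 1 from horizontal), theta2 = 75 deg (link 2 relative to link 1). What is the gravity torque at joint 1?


Horizontal distance from joint 1 to link-1 COM:
  x_c1 = (L1/2)*cos(t1) = 2.0 * 0.515 = 1.0301 m
Horizontal distance from joint 1 to link-2 COM:
  x_c2 = L1*cos(t1) + Lc2*cos(t1+t2)
       = 4.0*0.515 + 1.0*-0.6947 = 1.3655 m
tau1 = m1*g*x_c1 + m2*g*x_c2
     = 6*9.81*1.0301 + 2*9.81*1.3655
     = 60.6303 + 26.791
     = 87.4213 Nm


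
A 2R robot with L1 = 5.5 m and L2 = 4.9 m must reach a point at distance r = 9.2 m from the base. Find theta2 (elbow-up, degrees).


cos(theta2) = (r^2 - L1^2 - L2^2) / (2*L1*L2)
cos(theta2) = (84.64 - 30.25 - 24.01) / 53.9
cos(theta2) = 0.563636
theta2 = 55.6923 degrees


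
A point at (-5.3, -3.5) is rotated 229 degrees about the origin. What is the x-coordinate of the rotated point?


x' = x*cos(theta) - y*sin(theta)
cos(229 deg) = -0.6561, sin(229 deg) = -0.7547
x' = -5.3 * -0.6561 - -3.5 * -0.7547
= 3.4771 - 2.6415
= 0.8356


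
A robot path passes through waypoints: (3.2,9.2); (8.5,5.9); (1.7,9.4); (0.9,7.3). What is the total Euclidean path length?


Segment lengths:
  seg1 = sqrt((5.3)^2 + (-3.3)^2) = 6.2434
  seg2 = sqrt((-6.8)^2 + (3.5)^2) = 7.6479
  seg3 = sqrt((-0.8)^2 + (-2.1)^2) = 2.2472
Total = 16.1385


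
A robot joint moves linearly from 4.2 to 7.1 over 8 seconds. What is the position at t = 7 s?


s = t/T = 7/8 = 0.875
p(t) = p0 + (pf-p0)*s
= 4.2 + (7.1 - 4.2) * 0.875
= 6.7375


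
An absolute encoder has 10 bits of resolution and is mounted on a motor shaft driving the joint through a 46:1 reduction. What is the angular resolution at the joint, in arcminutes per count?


counts = 2^10 = 1024
effective counts at joint = 1024 * 46 = 47104
resolution = 360*60 / 47104
= 0.4586 arcmin/count


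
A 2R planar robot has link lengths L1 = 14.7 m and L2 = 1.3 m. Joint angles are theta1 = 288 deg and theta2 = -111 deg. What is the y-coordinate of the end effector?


Convert angles to radians: theta1 = 5.0265, theta2 = -1.9373
y = L1*sin(theta1) + L2*sin(theta1+theta2)
y = -13.9805 + 0.068
y = -13.9125


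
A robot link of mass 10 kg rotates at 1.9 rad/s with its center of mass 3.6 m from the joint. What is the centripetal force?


F = m * omega^2 * r
= 10 * 1.9^2 * 3.6
= 10 * 3.61 * 3.6
= 129.96 N


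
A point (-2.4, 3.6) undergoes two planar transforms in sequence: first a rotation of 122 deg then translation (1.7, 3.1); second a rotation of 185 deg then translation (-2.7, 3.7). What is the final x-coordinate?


After transform 1:
x1 = cos(122)*-2.4 - sin(122)*3.6 + 1.7 = -0.0812
y1 = sin(122)*-2.4 + cos(122)*3.6 + 3.1 = -0.843
After transform 2:
x2 = cos(185)*-0.0812 - sin(185)*-0.843 + -2.7
= -2.6926


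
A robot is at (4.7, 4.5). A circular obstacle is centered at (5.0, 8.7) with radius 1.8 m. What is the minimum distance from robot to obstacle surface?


center_dist = sqrt((4.7-5.0)^2 + (4.5-8.7)^2)
= sqrt(0.09 + 17.64)
= 4.2107
min_dist = center_dist - radius = 4.2107 - 1.8 = 2.4107 m


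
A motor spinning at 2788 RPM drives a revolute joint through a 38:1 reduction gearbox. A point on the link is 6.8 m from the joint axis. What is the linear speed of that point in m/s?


omega_motor = 2788 * 2*pi/60 = 291.9587 rad/s
omega_joint = omega_motor / 38 = 7.6831 rad/s
v = omega_joint * r = 7.6831 * 6.8
= 52.2452 m/s


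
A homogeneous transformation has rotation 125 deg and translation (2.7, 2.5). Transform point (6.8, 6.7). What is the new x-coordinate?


x' = cos(theta)*px - sin(theta)*py + tx
= -0.5736*6.8 - 0.8192*6.7 + 2.7
= -6.6886


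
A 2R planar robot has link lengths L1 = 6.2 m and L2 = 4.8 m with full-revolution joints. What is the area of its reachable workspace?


r_max = L1 + L2 = 11.0 m
r_min = |L1 - L2| = 1.4 m
Area = pi*(r_max^2 - r_min^2)
= pi*(121.0 - 1.96)
= pi * 119.04
= 373.9752 m^2


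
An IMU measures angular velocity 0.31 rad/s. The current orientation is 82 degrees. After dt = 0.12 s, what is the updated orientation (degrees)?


delta_theta = w * dt = 0.31 * 0.12 = 0.0372 rad
= 2.1314 deg
theta_new = 82 + 2.1314 = 84.1314 deg


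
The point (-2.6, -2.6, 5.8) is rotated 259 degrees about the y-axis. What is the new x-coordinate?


Rotation about y-axis: x' = x*cos(theta) + z*sin(theta)
= -2.6 * -0.1908 + 5.8 * -0.9816
= -5.1973


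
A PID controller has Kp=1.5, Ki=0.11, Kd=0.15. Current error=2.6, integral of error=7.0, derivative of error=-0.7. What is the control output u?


u = Kp*e + Ki*int(e) + Kd*de/dt
= 1.5*2.6 + 0.11*7.0 + 0.15*(-0.7)
= 3.9 + 0.77 + -0.105
= 4.565


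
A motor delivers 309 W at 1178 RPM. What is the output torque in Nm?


omega = 1178 * 2*pi/60 = 123.3599 rad/s
tau = P / omega = 309 / 123.3599
= 2.5049 Nm


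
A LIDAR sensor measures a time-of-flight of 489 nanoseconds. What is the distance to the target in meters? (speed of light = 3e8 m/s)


tof = 489 ns = 4.89e-07 s
dist = c * tof / 2
= 3e8 * 4.89e-07 / 2
= 73.35 m


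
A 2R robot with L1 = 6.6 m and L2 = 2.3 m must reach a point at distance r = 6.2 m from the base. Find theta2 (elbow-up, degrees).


cos(theta2) = (r^2 - L1^2 - L2^2) / (2*L1*L2)
cos(theta2) = (38.44 - 43.56 - 5.29) / 30.36
cos(theta2) = -0.342885
theta2 = 110.0528 degrees


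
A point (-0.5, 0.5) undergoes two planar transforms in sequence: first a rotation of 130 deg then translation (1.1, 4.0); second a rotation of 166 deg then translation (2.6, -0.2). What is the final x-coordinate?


After transform 1:
x1 = cos(130)*-0.5 - sin(130)*0.5 + 1.1 = 1.0384
y1 = sin(130)*-0.5 + cos(130)*0.5 + 4.0 = 3.2956
After transform 2:
x2 = cos(166)*1.0384 - sin(166)*3.2956 + 2.6
= 0.7952


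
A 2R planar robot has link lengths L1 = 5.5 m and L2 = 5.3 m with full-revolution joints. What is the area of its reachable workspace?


r_max = L1 + L2 = 10.8 m
r_min = |L1 - L2| = 0.2 m
Area = pi*(r_max^2 - r_min^2)
= pi*(116.64 - 0.04)
= pi * 116.6
= 366.3097 m^2


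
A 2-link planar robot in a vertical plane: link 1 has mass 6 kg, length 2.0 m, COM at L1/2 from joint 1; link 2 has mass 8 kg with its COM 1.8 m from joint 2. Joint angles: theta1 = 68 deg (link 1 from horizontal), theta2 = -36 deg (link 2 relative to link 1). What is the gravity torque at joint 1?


Horizontal distance from joint 1 to link-1 COM:
  x_c1 = (L1/2)*cos(t1) = 1.0 * 0.3746 = 0.3746 m
Horizontal distance from joint 1 to link-2 COM:
  x_c2 = L1*cos(t1) + Lc2*cos(t1+t2)
       = 2.0*0.3746 + 1.8*0.848 = 2.2757 m
tau1 = m1*g*x_c1 + m2*g*x_c2
     = 6*9.81*0.3746 + 8*9.81*2.2757
     = 22.0493 + 178.5969
     = 200.6463 Nm


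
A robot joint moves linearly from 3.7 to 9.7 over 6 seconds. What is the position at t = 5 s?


s = t/T = 5/6 = 0.8333
p(t) = p0 + (pf-p0)*s
= 3.7 + (9.7 - 3.7) * 0.8333
= 8.7


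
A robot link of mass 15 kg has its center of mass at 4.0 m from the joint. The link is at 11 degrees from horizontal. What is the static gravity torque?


tau = m*g*L*cos(angle)
= 15 * 9.81 * 4.0 * cos(11 deg)
= 15 * 9.81 * 4.0 * 0.9816
= 577.7858 Nm


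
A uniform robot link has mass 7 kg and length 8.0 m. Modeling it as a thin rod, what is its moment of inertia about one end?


I = (1/3) * m * L^2
= (1/3) * 7 * 8.0^2
= 0.333333 * 7 * 64.0
= 149.3333 kg*m^2


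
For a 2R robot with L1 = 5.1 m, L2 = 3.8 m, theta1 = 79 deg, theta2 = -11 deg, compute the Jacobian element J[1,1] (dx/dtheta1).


J[1,1] = -L1*sin(t1) - L2*sin(t1+t2)
= -5.1*sin(79) - 3.8*sin(68)
= -8.5296


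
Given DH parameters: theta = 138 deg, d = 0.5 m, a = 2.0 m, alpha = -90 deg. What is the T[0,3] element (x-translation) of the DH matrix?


T[0,3] = a * cos(theta)
= 2.0 * cos(138 deg)
= 2.0 * -0.7431
= -1.4863


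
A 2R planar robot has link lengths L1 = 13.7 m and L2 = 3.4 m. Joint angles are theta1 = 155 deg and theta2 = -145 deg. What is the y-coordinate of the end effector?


Convert angles to radians: theta1 = 2.7053, theta2 = -2.5307
y = L1*sin(theta1) + L2*sin(theta1+theta2)
y = 5.7899 + 0.5904
y = 6.3803


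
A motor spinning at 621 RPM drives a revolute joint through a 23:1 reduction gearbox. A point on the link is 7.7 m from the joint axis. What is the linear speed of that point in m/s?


omega_motor = 621 * 2*pi/60 = 65.031 rad/s
omega_joint = omega_motor / 23 = 2.8274 rad/s
v = omega_joint * r = 2.8274 * 7.7
= 21.7712 m/s


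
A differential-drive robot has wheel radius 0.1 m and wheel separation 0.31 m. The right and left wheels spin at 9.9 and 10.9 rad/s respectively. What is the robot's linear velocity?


vR = r*wR = 0.1*9.9 = 0.99 m/s
vL = r*wL = 0.1*10.9 = 1.09 m/s
v = (vR+vL)/2 = 1.04 m/s
omega = (vR-vL)/L = -0.3226 rad/s
linear velocity = 1.04 m/s


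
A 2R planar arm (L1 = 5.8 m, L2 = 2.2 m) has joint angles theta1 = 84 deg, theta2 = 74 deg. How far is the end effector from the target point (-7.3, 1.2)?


End effector via forward kinematics:
x = L1*cos(t1) + L2*cos(t1+t2) = -1.4335
y = L1*sin(t1) + L2*sin(t1+t2) = 6.5924
Distance to target:
d = sqrt((-7.3 - -1.4335)^2 + (1.2 - 6.5924)^2)
= sqrt(34.4154 + 29.0776)
= 7.9682 m


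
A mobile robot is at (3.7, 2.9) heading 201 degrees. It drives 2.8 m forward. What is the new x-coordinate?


x_new = x0 + d*cos(theta)
= 3.7 + 2.8*cos(201)
= 3.7 + -2.614
= 1.086


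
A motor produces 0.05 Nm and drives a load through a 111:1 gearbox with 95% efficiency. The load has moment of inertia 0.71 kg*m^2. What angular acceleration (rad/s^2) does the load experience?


tau_out = tau_motor * N * eta
= 0.05 * 111 * 0.95 = 5.2725 Nm
alpha = tau_out / I = 5.2725 / 0.71
= 7.4261 rad/s^2


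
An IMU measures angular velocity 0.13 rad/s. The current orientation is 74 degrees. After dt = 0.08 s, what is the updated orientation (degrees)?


delta_theta = w * dt = 0.13 * 0.08 = 0.0104 rad
= 0.5959 deg
theta_new = 74 + 0.5959 = 74.5959 deg


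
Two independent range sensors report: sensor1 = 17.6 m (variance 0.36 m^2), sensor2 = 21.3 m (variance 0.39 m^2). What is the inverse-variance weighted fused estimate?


w1 = (1/var1) / (1/var1 + 1/var2)
   = 2.7778 / (2.7778 + 2.5641) = 0.52
w2 = 1 - w1 = 0.48
fused = w1*s1 + w2*s2 = 9.152 + 10.224
= 19.376 m


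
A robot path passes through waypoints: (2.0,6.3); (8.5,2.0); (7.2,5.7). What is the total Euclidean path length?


Segment lengths:
  seg1 = sqrt((6.5)^2 + (-4.3)^2) = 7.7936
  seg2 = sqrt((-1.3)^2 + (3.7)^2) = 3.9217
Total = 11.7153


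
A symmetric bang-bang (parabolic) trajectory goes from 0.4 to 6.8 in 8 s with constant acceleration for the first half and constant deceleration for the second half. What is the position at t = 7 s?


Symmetric rest-to-rest: each phase covers (pf-p0)/2 in time T/2. 0.5*a*(T/2)^2 = (pf-p0)/2 => a = 4*(pf-p0)/T^2
a = 4*(6.8-0.4)/8^2 = 0.4
t = 7 is in the deceleration phase (t > T/2).
p = pf - 0.5*a*(T-t)^2 = 6.8 - 0.5*0.4*1^2
= 6.6


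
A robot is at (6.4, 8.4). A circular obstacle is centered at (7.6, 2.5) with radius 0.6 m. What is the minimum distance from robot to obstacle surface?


center_dist = sqrt((6.4-7.6)^2 + (8.4-2.5)^2)
= sqrt(1.44 + 34.81)
= 6.0208
min_dist = center_dist - radius = 6.0208 - 0.6 = 5.4208 m


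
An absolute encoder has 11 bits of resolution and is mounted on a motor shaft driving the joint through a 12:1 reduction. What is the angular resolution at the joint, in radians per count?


counts = 2^11 = 2048
effective counts at joint = 2048 * 12 = 24576
resolution = 2*pi / 24576
= 2.5566e-04 rad/count


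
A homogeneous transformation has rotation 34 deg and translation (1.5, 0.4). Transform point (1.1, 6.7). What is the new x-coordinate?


x' = cos(theta)*px - sin(theta)*py + tx
= 0.829*1.1 - 0.5592*6.7 + 1.5
= -1.3347


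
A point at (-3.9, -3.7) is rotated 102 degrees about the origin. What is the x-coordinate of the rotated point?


x' = x*cos(theta) - y*sin(theta)
cos(102 deg) = -0.2079, sin(102 deg) = 0.9781
x' = -3.9 * -0.2079 - -3.7 * 0.9781
= 0.8109 - -3.6191
= 4.43


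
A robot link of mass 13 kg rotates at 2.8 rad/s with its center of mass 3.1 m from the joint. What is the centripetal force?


F = m * omega^2 * r
= 13 * 2.8^2 * 3.1
= 13 * 7.84 * 3.1
= 315.952 N


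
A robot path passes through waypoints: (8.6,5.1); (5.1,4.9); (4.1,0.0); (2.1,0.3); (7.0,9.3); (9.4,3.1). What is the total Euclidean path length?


Segment lengths:
  seg1 = sqrt((-3.5)^2 + (-0.2)^2) = 3.5057
  seg2 = sqrt((-1.0)^2 + (-4.9)^2) = 5.001
  seg3 = sqrt((-2.0)^2 + (0.3)^2) = 2.0224
  seg4 = sqrt((4.9)^2 + (9.0)^2) = 10.2474
  seg5 = sqrt((2.4)^2 + (-6.2)^2) = 6.6483
Total = 27.4248


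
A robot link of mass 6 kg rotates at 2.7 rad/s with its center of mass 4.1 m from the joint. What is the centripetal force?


F = m * omega^2 * r
= 6 * 2.7^2 * 4.1
= 6 * 7.29 * 4.1
= 179.334 N


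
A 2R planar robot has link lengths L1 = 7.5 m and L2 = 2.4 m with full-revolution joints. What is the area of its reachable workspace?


r_max = L1 + L2 = 9.9 m
r_min = |L1 - L2| = 5.1 m
Area = pi*(r_max^2 - r_min^2)
= pi*(98.01 - 26.01)
= pi * 72.0
= 226.1947 m^2


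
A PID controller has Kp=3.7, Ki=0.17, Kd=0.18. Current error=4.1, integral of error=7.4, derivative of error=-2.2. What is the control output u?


u = Kp*e + Ki*int(e) + Kd*de/dt
= 3.7*4.1 + 0.17*7.4 + 0.18*(-2.2)
= 15.17 + 1.258 + -0.396
= 16.032


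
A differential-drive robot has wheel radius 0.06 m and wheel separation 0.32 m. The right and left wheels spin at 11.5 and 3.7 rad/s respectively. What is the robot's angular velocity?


vR = r*wR = 0.06*11.5 = 0.69 m/s
vL = r*wL = 0.06*3.7 = 0.222 m/s
v = (vR+vL)/2 = 0.456 m/s
omega = (vR-vL)/L = 1.4625 rad/s
angular velocity = 1.4625 rad/s


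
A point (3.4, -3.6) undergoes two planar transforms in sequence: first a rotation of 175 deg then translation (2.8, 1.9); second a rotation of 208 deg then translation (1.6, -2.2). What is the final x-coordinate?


After transform 1:
x1 = cos(175)*3.4 - sin(175)*-3.6 + 2.8 = -0.2733
y1 = sin(175)*3.4 + cos(175)*-3.6 + 1.9 = 5.7826
After transform 2:
x2 = cos(208)*-0.2733 - sin(208)*5.7826 + 1.6
= 4.5561


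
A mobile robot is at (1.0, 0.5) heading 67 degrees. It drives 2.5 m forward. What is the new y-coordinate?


y_new = y0 + d*sin(theta)
= 0.5 + 2.5*sin(67)
= 0.5 + 2.3013
= 2.8013


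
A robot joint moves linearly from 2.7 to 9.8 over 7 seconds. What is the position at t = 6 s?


s = t/T = 6/7 = 0.8571
p(t) = p0 + (pf-p0)*s
= 2.7 + (9.8 - 2.7) * 0.8571
= 8.7857


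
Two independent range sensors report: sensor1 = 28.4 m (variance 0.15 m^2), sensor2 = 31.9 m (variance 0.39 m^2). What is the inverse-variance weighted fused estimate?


w1 = (1/var1) / (1/var1 + 1/var2)
   = 6.6667 / (6.6667 + 2.5641) = 0.7222
w2 = 1 - w1 = 0.2778
fused = w1*s1 + w2*s2 = 20.5111 + 8.8611
= 29.3722 m


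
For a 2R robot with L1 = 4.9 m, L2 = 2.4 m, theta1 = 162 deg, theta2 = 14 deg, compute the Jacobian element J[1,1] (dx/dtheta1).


J[1,1] = -L1*sin(t1) - L2*sin(t1+t2)
= -4.9*sin(162) - 2.4*sin(176)
= -1.6816


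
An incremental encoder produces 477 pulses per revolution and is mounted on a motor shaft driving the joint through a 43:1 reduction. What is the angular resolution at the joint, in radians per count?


counts per rev = 477
effective counts at joint = 477 * 43 = 20511
resolution = 2*pi / 20511
= 3.0633e-04 rad/count


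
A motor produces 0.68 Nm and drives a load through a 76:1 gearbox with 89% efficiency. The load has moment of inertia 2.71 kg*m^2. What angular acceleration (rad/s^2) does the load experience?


tau_out = tau_motor * N * eta
= 0.68 * 76 * 0.89 = 45.9952 Nm
alpha = tau_out / I = 45.9952 / 2.71
= 16.9724 rad/s^2


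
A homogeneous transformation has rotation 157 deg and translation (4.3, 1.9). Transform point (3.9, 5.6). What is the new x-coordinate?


x' = cos(theta)*px - sin(theta)*py + tx
= -0.9205*3.9 - 0.3907*5.6 + 4.3
= -1.4781


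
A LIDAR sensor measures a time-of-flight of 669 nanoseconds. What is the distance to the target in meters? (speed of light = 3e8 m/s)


tof = 669 ns = 6.69e-07 s
dist = c * tof / 2
= 3e8 * 6.69e-07 / 2
= 100.35 m


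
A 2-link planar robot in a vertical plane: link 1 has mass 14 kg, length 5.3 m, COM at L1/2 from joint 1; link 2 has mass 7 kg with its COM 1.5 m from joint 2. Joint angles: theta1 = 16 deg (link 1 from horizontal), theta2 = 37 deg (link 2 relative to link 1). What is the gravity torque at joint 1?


Horizontal distance from joint 1 to link-1 COM:
  x_c1 = (L1/2)*cos(t1) = 2.65 * 0.9613 = 2.5473 m
Horizontal distance from joint 1 to link-2 COM:
  x_c2 = L1*cos(t1) + Lc2*cos(t1+t2)
       = 5.3*0.9613 + 1.5*0.6018 = 5.9974 m
tau1 = m1*g*x_c1 + m2*g*x_c2
     = 14*9.81*2.5473 + 7*9.81*5.9974
     = 349.8522 + 411.8421
     = 761.6943 Nm


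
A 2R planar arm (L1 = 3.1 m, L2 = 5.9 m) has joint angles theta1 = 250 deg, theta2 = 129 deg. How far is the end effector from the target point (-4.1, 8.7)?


End effector via forward kinematics:
x = L1*cos(t1) + L2*cos(t1+t2) = 4.5183
y = L1*sin(t1) + L2*sin(t1+t2) = -0.9922
Distance to target:
d = sqrt((-4.1 - 4.5183)^2 + (8.7 - -0.9922)^2)
= sqrt(74.275 + 93.9386)
= 12.9697 m


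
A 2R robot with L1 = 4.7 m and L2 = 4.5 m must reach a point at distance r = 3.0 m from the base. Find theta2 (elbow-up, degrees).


cos(theta2) = (r^2 - L1^2 - L2^2) / (2*L1*L2)
cos(theta2) = (9.0 - 22.09 - 20.25) / 42.3
cos(theta2) = -0.78818
theta2 = 142.0157 degrees


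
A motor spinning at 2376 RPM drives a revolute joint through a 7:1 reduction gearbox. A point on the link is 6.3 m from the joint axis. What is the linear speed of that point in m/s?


omega_motor = 2376 * 2*pi/60 = 248.8141 rad/s
omega_joint = omega_motor / 7 = 35.5449 rad/s
v = omega_joint * r = 35.5449 * 6.3
= 223.9327 m/s


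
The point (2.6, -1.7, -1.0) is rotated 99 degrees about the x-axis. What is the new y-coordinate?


Rotation about x-axis: y' = y*cos(theta) - z*sin(theta)
= -1.7 * -0.1564 - -1.0 * 0.9877
= 1.2536


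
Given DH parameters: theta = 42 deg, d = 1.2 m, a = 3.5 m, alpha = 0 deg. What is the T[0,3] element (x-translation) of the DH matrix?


T[0,3] = a * cos(theta)
= 3.5 * cos(42 deg)
= 3.5 * 0.7431
= 2.601


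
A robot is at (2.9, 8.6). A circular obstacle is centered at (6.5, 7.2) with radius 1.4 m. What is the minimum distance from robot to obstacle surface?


center_dist = sqrt((2.9-6.5)^2 + (8.6-7.2)^2)
= sqrt(12.96 + 1.96)
= 3.8626
min_dist = center_dist - radius = 3.8626 - 1.4 = 2.4626 m


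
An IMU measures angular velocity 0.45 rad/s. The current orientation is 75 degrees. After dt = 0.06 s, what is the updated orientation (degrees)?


delta_theta = w * dt = 0.45 * 0.06 = 0.027 rad
= 1.547 deg
theta_new = 75 + 1.547 = 76.547 deg


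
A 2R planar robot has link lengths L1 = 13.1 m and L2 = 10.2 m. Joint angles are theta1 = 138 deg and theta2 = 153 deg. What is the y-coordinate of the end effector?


Convert angles to radians: theta1 = 2.4086, theta2 = 2.6704
y = L1*sin(theta1) + L2*sin(theta1+theta2)
y = 8.7656 + -9.5225
y = -0.7569


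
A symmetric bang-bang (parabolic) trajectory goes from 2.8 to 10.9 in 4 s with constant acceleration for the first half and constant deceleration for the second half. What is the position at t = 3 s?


Symmetric rest-to-rest: each phase covers (pf-p0)/2 in time T/2. 0.5*a*(T/2)^2 = (pf-p0)/2 => a = 4*(pf-p0)/T^2
a = 4*(10.9-2.8)/4^2 = 2.025
t = 3 is in the deceleration phase (t > T/2).
p = pf - 0.5*a*(T-t)^2 = 10.9 - 0.5*2.025*1^2
= 9.8875


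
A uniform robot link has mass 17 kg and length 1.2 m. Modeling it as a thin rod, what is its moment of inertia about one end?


I = (1/3) * m * L^2
= (1/3) * 17 * 1.2^2
= 0.333333 * 17 * 1.44
= 8.16 kg*m^2


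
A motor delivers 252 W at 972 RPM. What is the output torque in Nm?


omega = 972 * 2*pi/60 = 101.7876 rad/s
tau = P / omega = 252 / 101.7876
= 2.4757 Nm


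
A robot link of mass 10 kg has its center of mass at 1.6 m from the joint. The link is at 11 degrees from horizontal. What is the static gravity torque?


tau = m*g*L*cos(angle)
= 10 * 9.81 * 1.6 * cos(11 deg)
= 10 * 9.81 * 1.6 * 0.9816
= 154.0762 Nm


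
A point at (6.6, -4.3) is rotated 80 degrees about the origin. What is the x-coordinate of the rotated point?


x' = x*cos(theta) - y*sin(theta)
cos(80 deg) = 0.1736, sin(80 deg) = 0.9848
x' = 6.6 * 0.1736 - -4.3 * 0.9848
= 1.1461 - -4.2347
= 5.3808


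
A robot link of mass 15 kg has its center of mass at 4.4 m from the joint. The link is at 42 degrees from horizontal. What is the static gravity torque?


tau = m*g*L*cos(angle)
= 15 * 9.81 * 4.4 * cos(42 deg)
= 15 * 9.81 * 4.4 * 0.7431
= 481.1565 Nm


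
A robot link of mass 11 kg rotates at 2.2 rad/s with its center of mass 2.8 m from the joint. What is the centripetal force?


F = m * omega^2 * r
= 11 * 2.2^2 * 2.8
= 11 * 4.84 * 2.8
= 149.072 N


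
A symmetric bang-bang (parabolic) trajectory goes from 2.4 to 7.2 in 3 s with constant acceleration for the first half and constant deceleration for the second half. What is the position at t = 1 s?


Symmetric rest-to-rest: each phase covers (pf-p0)/2 in time T/2. 0.5*a*(T/2)^2 = (pf-p0)/2 => a = 4*(pf-p0)/T^2
a = 4*(7.2-2.4)/3^2 = 2.1333
t = 1 is in the acceleration phase (t <= T/2).
p = p0 + 0.5*a*t^2 = 2.4 + 0.5*2.1333*1^2
= 3.4667


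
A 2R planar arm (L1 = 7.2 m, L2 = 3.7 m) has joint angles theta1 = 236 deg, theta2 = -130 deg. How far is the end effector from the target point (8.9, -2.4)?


End effector via forward kinematics:
x = L1*cos(t1) + L2*cos(t1+t2) = -5.046
y = L1*sin(t1) + L2*sin(t1+t2) = -2.4124
Distance to target:
d = sqrt((8.9 - -5.046)^2 + (-2.4 - -2.4124)^2)
= sqrt(194.4922 + 0.0002)
= 13.9461 m


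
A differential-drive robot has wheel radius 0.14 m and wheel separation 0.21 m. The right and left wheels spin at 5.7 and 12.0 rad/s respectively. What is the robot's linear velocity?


vR = r*wR = 0.14*5.7 = 0.798 m/s
vL = r*wL = 0.14*12.0 = 1.68 m/s
v = (vR+vL)/2 = 1.239 m/s
omega = (vR-vL)/L = -4.2 rad/s
linear velocity = 1.239 m/s


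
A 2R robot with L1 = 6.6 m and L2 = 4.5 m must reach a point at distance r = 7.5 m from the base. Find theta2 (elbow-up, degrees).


cos(theta2) = (r^2 - L1^2 - L2^2) / (2*L1*L2)
cos(theta2) = (56.25 - 43.56 - 20.25) / 59.4
cos(theta2) = -0.127273
theta2 = 97.312 degrees


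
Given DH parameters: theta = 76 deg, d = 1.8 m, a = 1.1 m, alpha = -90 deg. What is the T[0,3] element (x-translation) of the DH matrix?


T[0,3] = a * cos(theta)
= 1.1 * cos(76 deg)
= 1.1 * 0.2419
= 0.2661


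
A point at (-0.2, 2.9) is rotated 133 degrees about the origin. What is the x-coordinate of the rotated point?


x' = x*cos(theta) - y*sin(theta)
cos(133 deg) = -0.682, sin(133 deg) = 0.7314
x' = -0.2 * -0.682 - 2.9 * 0.7314
= 0.1364 - 2.1209
= -1.9845


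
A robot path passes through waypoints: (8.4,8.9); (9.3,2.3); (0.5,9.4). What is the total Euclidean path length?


Segment lengths:
  seg1 = sqrt((0.9)^2 + (-6.6)^2) = 6.6611
  seg2 = sqrt((-8.8)^2 + (7.1)^2) = 11.3071
Total = 17.9682


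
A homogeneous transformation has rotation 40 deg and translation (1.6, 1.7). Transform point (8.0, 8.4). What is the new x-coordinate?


x' = cos(theta)*px - sin(theta)*py + tx
= 0.766*8.0 - 0.6428*8.4 + 1.6
= 2.3289


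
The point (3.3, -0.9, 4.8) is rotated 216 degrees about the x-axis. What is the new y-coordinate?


Rotation about x-axis: y' = y*cos(theta) - z*sin(theta)
= -0.9 * -0.809 - 4.8 * -0.5878
= 3.5495


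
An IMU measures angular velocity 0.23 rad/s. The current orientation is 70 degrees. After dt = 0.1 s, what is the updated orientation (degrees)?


delta_theta = w * dt = 0.23 * 0.1 = 0.023 rad
= 1.3178 deg
theta_new = 70 + 1.3178 = 71.3178 deg


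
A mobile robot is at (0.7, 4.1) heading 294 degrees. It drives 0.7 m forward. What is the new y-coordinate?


y_new = y0 + d*sin(theta)
= 4.1 + 0.7*sin(294)
= 4.1 + -0.6395
= 3.4605


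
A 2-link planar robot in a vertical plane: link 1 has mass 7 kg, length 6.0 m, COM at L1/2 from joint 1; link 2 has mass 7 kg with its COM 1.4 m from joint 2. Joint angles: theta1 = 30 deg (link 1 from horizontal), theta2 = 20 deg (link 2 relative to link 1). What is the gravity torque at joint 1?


Horizontal distance from joint 1 to link-1 COM:
  x_c1 = (L1/2)*cos(t1) = 3.0 * 0.866 = 2.5981 m
Horizontal distance from joint 1 to link-2 COM:
  x_c2 = L1*cos(t1) + Lc2*cos(t1+t2)
       = 6.0*0.866 + 1.4*0.6428 = 6.0961 m
tau1 = m1*g*x_c1 + m2*g*x_c2
     = 7*9.81*2.5981 + 7*9.81*6.0961
     = 178.4099 + 418.6161
     = 597.026 Nm


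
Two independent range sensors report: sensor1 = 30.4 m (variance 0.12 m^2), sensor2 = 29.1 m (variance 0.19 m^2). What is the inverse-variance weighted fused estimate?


w1 = (1/var1) / (1/var1 + 1/var2)
   = 8.3333 / (8.3333 + 5.2632) = 0.6129
w2 = 1 - w1 = 0.3871
fused = w1*s1 + w2*s2 = 18.6323 + 11.2645
= 29.8968 m


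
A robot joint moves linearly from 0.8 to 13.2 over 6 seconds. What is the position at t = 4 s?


s = t/T = 4/6 = 0.6667
p(t) = p0 + (pf-p0)*s
= 0.8 + (13.2 - 0.8) * 0.6667
= 9.0667


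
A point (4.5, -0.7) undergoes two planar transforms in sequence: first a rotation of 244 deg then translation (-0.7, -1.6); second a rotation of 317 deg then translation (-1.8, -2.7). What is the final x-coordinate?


After transform 1:
x1 = cos(244)*4.5 - sin(244)*-0.7 + -0.7 = -3.3018
y1 = sin(244)*4.5 + cos(244)*-0.7 + -1.6 = -5.3377
After transform 2:
x2 = cos(317)*-3.3018 - sin(317)*-5.3377 + -1.8
= -7.8551
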